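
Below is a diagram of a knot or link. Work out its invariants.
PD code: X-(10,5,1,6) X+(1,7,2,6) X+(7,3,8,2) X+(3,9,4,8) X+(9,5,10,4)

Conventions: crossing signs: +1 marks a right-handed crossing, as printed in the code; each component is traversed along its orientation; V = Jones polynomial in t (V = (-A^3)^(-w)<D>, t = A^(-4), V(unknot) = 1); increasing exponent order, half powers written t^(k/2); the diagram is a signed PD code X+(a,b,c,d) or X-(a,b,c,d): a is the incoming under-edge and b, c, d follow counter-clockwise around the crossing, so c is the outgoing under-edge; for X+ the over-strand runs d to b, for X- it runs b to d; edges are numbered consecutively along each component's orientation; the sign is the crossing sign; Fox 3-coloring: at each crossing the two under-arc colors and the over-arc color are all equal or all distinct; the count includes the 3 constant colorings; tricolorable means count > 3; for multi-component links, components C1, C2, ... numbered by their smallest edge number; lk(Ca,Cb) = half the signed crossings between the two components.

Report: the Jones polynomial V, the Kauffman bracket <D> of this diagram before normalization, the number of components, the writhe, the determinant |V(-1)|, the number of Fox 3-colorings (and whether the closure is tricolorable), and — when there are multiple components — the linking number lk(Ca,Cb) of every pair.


V(t) = t + t^3 - t^4
bracket: A^-7 - A^-3 - A^5, w = +3
1 component, writhe +3, over 5 crossings
det 3, colorings 9 of 3^5 — tricolorable
observation: w = +3 (over 5 crossings) is diagram-only; (-A^3)^(-3) removes it from V


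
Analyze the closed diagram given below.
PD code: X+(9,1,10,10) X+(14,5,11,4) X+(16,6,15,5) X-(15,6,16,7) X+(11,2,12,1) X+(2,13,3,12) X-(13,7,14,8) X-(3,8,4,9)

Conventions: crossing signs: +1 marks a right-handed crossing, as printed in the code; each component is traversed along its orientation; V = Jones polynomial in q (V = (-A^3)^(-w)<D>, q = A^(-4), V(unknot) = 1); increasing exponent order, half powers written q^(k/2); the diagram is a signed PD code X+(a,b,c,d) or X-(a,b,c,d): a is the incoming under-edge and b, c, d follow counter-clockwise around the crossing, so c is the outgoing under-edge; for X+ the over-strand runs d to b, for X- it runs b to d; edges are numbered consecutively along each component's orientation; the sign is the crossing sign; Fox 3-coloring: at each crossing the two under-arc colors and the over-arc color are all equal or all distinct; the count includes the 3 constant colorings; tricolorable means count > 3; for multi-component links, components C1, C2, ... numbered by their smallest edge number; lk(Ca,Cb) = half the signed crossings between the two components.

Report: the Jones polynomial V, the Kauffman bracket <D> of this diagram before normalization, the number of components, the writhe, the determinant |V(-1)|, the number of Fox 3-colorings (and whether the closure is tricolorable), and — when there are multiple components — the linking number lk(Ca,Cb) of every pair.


V = 1 + q + q^2 + q^3
<D> = A^-6 + A^-2 + A^2 + A^6 (w = +2)
3 components over 8 crossings, w = +2
lk(C1,C2): +1
lk(C1,C3) = 0
linking number lk(C2,C3) = 0
9 Fox colorings among 3^8, |V(-1)| = 0: tricolorable
why: det 0 = |V(-1)|; divisible by 3, so tricolorable


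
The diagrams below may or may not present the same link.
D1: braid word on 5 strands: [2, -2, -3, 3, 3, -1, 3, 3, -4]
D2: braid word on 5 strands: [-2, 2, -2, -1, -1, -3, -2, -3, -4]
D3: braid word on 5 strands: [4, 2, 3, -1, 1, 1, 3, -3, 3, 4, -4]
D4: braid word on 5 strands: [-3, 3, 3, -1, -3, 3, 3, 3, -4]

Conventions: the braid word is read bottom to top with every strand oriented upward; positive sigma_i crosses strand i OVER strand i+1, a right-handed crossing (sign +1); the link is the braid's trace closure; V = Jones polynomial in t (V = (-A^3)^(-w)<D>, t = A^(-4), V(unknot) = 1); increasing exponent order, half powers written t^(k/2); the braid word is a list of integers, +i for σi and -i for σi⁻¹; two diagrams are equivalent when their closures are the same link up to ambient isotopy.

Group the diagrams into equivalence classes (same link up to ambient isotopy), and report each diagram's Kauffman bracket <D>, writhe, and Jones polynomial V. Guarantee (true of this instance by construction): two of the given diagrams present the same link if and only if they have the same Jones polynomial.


classes: {D1, D4} | {D2} | {D3}
V(D1) = -t^(1/2) - t^(3/2) - t^(5/2) + t^(9/2)  [9 crossings, <D> = -A^-15 + A^-7 + A^-3 + A, w = +1]
V(D2) = t^(-13/2) - t^(-11/2) + t^(-9/2) - 2t^(-7/2) - t^(-3/2)  (w -7, c 9, <D> = A^-15 + 2A^-7 - A^-3 + A - A^5)
V(D3) = -t^(1/2) - t^(5/2)  (w +5, c 11, <D> = A^5 + A^13)
D4 (bracket -A^-15 + A^-7 + A^-3 + A; 9 crossings at w = +1): V = -t^(1/2) - t^(3/2) - t^(5/2) + t^(9/2)
insight: V(t) takes 3 values over 4 diagrams, fixing the grouping


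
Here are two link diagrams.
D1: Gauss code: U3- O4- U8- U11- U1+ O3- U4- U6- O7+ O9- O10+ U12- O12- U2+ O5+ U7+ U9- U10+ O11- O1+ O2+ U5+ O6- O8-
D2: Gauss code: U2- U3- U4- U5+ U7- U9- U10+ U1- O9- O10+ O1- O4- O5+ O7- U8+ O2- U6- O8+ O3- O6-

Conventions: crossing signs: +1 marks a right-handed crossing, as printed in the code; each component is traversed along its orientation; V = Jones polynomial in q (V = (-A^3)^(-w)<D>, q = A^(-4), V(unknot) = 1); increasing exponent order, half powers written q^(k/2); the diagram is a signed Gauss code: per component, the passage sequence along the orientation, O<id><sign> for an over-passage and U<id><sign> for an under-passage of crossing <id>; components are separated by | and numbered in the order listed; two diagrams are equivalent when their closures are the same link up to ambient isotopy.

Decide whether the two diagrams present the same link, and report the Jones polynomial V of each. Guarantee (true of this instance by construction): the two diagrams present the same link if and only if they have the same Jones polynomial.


same link: no
V(D1) = -q^-3 + q^-2 - q^-1 + 3 - q + q^2 - q^3  [12 crossings, <D> = -A^-18 + A^-14 - A^-10 + 3A^-6 - A^-2 + A^2 - A^6, w = -2]
V(D2) = 1  (w -4, c 10, <D> = A^-12)
note: 2 classes among 2 diagrams; unequal V(q) rules out equality


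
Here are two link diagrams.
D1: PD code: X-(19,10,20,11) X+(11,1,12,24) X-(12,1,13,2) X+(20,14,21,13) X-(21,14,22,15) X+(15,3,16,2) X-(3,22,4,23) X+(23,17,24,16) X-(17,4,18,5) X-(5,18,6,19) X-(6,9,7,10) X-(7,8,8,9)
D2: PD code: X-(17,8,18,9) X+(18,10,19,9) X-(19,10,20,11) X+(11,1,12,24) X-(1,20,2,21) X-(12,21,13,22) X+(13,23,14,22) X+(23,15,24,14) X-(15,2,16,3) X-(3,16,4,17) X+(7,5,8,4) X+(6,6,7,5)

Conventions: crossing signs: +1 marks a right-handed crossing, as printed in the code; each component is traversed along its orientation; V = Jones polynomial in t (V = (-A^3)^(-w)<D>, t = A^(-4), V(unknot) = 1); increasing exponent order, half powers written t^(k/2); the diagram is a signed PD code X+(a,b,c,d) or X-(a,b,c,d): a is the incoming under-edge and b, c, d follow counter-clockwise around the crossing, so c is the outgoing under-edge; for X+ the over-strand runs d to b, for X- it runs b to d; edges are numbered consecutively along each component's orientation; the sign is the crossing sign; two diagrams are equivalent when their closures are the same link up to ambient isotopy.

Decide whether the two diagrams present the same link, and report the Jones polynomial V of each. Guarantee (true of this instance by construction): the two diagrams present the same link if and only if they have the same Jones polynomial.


same link: yes
V(D1) = t^-5 - 2t^-4 + 2t^-3 - 2t^-2 + 2t^-1 - 1 + t  [12 crossings, <D> = A^-16 - A^-12 + 2A^-8 - 2A^-4 + 2 - 2A^4 + A^8, w = -4]
V(D2) = t^-5 - 2t^-4 + 2t^-3 - 2t^-2 + 2t^-1 - 1 + t  (w 0, c 12, <D> = A^-4 - 1 + 2A^4 - 2A^8 + 2A^12 - 2A^16 + A^20)
note: one V(t) for all 2 diagrams — one class (guaranteed)


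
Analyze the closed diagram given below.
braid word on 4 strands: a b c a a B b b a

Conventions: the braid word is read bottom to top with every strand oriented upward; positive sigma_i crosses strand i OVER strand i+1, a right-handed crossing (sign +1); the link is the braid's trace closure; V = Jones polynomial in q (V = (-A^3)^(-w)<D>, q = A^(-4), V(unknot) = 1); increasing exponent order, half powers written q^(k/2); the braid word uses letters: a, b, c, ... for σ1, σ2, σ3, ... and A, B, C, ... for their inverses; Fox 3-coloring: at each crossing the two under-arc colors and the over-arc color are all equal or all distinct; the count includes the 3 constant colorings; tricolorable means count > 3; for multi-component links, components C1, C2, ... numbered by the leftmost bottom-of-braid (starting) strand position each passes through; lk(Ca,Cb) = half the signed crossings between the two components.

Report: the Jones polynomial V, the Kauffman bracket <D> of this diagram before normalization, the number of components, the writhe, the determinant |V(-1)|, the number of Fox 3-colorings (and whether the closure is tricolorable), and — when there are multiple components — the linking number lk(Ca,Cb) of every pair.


Jones polynomial: V(q) = q^2 + q^4 + 2q^6
<D> = -2A^-3 - A^5 - A^13; writhe +7
components 3, writhe +7 (9 crossings)
linking number lk(C1,C2) = +1
lk(C1,C3): +1
lk(C2,C3) = +1
3-colorings: 3 of 3^9, det 4 — not tricolorable
note: span 4 respects span(V) <= c + mu - 1 = 11 for this 3-component diagram


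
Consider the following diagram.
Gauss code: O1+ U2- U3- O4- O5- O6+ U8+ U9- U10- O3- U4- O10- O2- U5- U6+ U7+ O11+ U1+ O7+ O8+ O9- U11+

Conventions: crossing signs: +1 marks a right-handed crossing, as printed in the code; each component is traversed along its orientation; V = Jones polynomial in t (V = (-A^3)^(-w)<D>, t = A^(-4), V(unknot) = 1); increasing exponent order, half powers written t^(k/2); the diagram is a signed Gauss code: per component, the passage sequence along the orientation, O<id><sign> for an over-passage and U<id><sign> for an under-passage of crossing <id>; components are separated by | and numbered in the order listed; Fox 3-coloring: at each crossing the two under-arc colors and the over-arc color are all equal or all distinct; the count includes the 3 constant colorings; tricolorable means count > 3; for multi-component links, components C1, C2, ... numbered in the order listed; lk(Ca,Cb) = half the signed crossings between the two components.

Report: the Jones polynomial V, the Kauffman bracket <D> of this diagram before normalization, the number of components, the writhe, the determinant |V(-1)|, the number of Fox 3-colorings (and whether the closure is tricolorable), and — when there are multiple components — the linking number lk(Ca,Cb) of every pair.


Jones polynomial: V(t) = -t^-3 + t^-2 - t^-1 + 3 - t + t^2 - t^3
<D> = A^-15 - A^-11 + A^-7 - 3A^-3 + A - A^5 + A^9; writhe -1
components 1, writhe -1 (11 crossings)
3-colorings: 27 of 3^11, det 9 — tricolorable
note: |V(-1)| = 9: so tricolorable, since 3 divides 9


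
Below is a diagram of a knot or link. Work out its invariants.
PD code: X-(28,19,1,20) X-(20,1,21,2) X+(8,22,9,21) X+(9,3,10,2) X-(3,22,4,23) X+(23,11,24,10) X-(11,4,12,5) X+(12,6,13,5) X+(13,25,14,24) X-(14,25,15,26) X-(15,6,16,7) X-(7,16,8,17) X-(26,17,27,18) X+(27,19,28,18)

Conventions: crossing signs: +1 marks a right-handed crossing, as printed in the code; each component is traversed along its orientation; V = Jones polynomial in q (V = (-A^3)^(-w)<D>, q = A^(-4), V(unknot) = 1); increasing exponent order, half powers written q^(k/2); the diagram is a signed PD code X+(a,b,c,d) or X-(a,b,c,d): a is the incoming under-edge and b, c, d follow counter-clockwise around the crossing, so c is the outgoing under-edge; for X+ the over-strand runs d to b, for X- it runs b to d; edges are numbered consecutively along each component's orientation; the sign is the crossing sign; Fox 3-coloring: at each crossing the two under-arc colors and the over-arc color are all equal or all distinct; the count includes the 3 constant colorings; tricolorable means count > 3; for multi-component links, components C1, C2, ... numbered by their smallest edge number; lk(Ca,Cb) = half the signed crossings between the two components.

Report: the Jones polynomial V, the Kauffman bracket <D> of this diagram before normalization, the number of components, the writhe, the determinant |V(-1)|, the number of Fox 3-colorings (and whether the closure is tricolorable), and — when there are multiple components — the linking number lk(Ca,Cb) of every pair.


Jones polynomial: V(q) = q^-5 - 2q^-4 + 2q^-3 - 2q^-2 + 2q^-1 - 1 + q
<D> = A^-10 - A^-6 + 2A^-2 - 2A^2 + 2A^6 - 2A^10 + A^14; writhe -2
components 1, writhe -2 (14 crossings)
3-colorings: 3 of 3^14, det 11 — not tricolorable
note: w = -2 (over 14 crossings) is diagram-only; (-A^3)^(2) removes it from V


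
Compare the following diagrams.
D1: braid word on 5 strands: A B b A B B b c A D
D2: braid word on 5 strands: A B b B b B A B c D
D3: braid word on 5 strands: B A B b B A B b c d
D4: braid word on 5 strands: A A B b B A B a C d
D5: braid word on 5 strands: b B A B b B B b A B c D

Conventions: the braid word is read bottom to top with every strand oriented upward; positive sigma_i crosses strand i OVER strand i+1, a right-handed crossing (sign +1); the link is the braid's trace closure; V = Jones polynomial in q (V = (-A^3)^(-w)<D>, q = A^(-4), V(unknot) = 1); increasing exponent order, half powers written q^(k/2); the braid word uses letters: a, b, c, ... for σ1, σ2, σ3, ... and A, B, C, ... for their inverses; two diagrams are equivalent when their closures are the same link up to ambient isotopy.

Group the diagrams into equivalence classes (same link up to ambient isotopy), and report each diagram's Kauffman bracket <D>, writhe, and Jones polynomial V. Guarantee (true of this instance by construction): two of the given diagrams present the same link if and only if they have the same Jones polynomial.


grouping into links: {D1, D2, D3, D4, D5}
V(D1) = -q^-4 + q^-3 + q^-1  (w -4, c 10, <D> = A^-8 + 1 - A^4)
D2 (bracket A^-8 + 1 - A^4; 10 crossings at w = -4): V = -q^-4 + q^-3 + q^-1
V(D3) = -q^-4 + q^-3 + q^-1  [10 crossings, <D> = A^-2 + A^6 - A^10, w = -2]
V(D4) = -q^-4 + q^-3 + q^-1  (w -4, c 10, <D> = A^-8 + 1 - A^4)
V(D5) = -q^-4 + q^-3 + q^-1  (w -4, c 12, <D> = A^-8 + 1 - A^4)
why: one V(q) for all 5 diagrams — one class (guaranteed)


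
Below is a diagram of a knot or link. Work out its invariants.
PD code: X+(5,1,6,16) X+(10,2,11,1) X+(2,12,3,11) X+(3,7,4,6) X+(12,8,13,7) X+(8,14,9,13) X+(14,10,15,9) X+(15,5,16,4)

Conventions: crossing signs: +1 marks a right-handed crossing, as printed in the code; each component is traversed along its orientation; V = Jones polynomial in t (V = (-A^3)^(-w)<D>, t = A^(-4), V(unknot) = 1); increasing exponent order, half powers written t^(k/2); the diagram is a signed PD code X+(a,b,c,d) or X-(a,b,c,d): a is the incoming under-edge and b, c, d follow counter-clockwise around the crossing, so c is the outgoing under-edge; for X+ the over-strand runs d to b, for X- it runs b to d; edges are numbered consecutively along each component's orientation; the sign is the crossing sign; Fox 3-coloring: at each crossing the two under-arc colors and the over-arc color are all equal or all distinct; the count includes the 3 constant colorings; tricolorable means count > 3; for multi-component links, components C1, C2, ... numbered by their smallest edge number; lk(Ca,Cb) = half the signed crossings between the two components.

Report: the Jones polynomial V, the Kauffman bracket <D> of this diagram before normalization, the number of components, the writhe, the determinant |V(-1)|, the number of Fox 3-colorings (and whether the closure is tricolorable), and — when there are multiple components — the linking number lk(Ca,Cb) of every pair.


V(t) = t^3 + t^5 - t^8
bracket: -A^-8 + A^4 + A^12, w = +8
1 component, writhe +8, over 8 crossings
det 3, colorings 9 of 3^8 — tricolorable
observation: |V(-1)| = 3: so tricolorable, since 3 divides 3


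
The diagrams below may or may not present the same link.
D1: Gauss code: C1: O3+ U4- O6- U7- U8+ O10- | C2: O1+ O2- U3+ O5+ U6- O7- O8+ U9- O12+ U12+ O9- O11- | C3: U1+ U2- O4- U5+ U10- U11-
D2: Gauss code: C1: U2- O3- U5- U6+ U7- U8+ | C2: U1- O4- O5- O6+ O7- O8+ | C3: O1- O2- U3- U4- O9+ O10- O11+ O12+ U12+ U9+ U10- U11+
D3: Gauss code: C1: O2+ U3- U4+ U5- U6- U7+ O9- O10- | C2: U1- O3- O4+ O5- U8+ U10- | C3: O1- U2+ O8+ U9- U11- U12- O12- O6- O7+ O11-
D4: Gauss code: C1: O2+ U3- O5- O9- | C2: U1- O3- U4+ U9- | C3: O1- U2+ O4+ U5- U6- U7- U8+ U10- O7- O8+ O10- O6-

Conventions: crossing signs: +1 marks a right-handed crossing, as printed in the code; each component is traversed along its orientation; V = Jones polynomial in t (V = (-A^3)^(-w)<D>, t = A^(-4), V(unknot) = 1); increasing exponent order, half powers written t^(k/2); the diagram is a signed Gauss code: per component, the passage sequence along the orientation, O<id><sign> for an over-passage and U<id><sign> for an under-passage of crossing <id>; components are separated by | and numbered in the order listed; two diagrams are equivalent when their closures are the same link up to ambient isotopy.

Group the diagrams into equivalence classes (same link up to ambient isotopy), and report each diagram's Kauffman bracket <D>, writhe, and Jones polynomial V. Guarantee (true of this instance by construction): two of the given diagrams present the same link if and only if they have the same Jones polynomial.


classes: {D1, D3, D4} | {D2}
V(D1) = t^-3 + t^-2 + t^-1 + 1  [12 crossings, <D> = A^-6 + A^-2 + A^2 + A^6, w = -2]
V(D2) = t^-5 + 2t^-3 + t^-1  [12 crossings, <D> = A^-2 + 2A^6 + A^14, w = -2]
V(D3) = t^-3 + t^-2 + t^-1 + 1  [12 crossings, <D> = A^-12 + A^-8 + A^-4 + 1, w = -4]
D4 (bracket A^-12 + A^-8 + A^-4 + 1; 10 crossings at w = -4): V = t^-3 + t^-2 + t^-1 + 1
insight: comparing 4 Jones polynomials yields 2 groups


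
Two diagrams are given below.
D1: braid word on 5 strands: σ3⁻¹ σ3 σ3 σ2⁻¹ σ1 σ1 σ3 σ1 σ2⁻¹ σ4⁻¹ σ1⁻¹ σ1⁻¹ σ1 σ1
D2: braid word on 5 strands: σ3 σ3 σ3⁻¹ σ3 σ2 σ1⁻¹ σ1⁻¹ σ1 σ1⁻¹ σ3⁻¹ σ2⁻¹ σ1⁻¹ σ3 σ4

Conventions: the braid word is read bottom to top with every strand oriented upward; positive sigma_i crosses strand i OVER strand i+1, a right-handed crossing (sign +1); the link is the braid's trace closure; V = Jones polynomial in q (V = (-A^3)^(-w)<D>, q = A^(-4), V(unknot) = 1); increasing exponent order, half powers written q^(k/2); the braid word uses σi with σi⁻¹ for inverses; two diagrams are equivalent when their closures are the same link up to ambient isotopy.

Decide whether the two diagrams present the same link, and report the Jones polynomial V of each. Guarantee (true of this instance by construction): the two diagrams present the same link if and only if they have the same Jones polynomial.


same link: no
V(D1) = q^-1 - 1 + 2q - 3q^2 + 3q^3 - 2q^4 + 2q^5 - q^6  [14 crossings, <D> = -A^-18 + 2A^-14 - 2A^-10 + 3A^-6 - 3A^-2 + 2A^2 - A^6 + A^10, w = +2]
D2 (bracket -A^-12 + 2A^-8 - 2A^-4 + 3 - 2A^4 + 2A^8 - A^12; 14 crossings at w = 0): V = -q^-3 + 2q^-2 - 2q^-1 + 3 - 2q + 2q^2 - q^3
note: 2 values of V(q) split the 2 diagrams


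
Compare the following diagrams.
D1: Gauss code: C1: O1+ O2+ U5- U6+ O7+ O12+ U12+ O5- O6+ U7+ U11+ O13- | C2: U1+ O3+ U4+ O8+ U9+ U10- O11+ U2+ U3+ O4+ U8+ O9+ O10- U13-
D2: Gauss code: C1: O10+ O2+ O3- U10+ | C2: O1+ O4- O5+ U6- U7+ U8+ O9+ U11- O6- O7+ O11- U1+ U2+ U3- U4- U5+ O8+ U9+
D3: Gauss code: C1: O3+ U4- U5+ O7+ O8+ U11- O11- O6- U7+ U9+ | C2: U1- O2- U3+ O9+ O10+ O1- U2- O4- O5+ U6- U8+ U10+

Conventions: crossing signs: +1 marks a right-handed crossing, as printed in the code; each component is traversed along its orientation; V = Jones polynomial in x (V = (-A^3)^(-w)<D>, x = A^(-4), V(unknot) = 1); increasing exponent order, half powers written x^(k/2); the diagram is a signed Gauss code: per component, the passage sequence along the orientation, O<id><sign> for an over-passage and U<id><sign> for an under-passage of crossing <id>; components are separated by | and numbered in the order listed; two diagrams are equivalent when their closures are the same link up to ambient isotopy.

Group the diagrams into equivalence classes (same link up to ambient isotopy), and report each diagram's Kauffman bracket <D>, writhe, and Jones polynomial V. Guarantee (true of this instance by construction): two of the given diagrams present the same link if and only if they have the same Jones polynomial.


classes: {D1} | {D2} | {D3}
V(D1) = -x^(3/2) - 2x^(7/2) + x^(9/2) - x^(11/2) + x^(13/2)  [13 crossings, <D> = -A^-5 + A^-1 - A^3 + 2A^7 + A^15, w = +7]
V(D2) = -x^(1/2) - x^(3/2) - x^(5/2) + x^(9/2)  [11 crossings, <D> = -A^-9 + A^-1 + A^3 + A^7, w = +3]
D3 (bracket A^-7 + A; 11 crossings at w = +1): V = -x^(1/2) - x^(5/2)
note: 3 classes among 3 diagrams; unequal V(x) rules out equality


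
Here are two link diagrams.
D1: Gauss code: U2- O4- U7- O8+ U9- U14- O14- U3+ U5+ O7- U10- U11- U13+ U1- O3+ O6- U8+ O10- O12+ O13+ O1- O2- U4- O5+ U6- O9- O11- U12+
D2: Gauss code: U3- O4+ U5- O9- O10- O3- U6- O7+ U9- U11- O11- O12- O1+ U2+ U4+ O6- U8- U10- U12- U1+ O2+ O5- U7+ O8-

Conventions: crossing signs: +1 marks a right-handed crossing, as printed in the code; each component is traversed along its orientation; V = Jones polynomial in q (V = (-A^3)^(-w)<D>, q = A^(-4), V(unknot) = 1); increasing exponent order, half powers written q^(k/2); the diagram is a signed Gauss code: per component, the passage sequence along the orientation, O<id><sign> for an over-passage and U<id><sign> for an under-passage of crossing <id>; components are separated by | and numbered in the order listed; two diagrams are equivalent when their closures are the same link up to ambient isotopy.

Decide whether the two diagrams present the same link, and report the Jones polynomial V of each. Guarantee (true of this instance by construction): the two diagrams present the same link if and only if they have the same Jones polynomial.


same link: yes
V(D1) = q^-5 - 2q^-4 + 2q^-3 - 2q^-2 + 2q^-1 - 1 + q  [14 crossings, <D> = A^-16 - A^-12 + 2A^-8 - 2A^-4 + 2 - 2A^4 + A^8, w = -4]
V(D2) = q^-5 - 2q^-4 + 2q^-3 - 2q^-2 + 2q^-1 - 1 + q  [12 crossings, <D> = A^-16 - A^-12 + 2A^-8 - 2A^-4 + 2 - 2A^4 + A^8, w = -4]
insight: all 2 diagrams share one V(q), hence one class


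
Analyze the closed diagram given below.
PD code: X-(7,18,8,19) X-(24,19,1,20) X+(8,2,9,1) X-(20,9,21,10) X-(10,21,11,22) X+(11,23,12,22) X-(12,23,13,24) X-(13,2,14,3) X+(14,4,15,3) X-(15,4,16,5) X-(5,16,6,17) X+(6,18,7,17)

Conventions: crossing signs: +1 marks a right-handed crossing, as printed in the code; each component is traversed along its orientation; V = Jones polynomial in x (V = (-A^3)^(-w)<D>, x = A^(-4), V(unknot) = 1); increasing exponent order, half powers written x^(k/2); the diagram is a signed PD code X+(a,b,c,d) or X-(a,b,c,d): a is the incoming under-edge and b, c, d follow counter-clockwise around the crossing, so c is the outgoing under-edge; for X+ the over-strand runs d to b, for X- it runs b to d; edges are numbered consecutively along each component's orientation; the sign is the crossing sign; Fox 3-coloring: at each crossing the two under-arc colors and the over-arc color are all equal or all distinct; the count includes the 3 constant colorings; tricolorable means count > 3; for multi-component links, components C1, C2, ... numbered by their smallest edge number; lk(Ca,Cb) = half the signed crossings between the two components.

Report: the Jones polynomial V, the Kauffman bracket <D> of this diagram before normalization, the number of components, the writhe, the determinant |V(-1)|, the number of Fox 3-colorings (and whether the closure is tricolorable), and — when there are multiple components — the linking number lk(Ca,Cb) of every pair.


V = -x^-6 + x^-5 - x^-4 + 2x^-3 - x^-2 + x^-1
<D> = A^-8 - A^-4 + 2 - A^4 + A^8 - A^12 (w = -4)
1 component over 12 crossings, w = -4
3 Fox colorings among 3^12, |V(-1)| = 7: not tricolorable
why: w = -4 shifts under R1 moves; the (-A^3)^(4) factor cancels that in V


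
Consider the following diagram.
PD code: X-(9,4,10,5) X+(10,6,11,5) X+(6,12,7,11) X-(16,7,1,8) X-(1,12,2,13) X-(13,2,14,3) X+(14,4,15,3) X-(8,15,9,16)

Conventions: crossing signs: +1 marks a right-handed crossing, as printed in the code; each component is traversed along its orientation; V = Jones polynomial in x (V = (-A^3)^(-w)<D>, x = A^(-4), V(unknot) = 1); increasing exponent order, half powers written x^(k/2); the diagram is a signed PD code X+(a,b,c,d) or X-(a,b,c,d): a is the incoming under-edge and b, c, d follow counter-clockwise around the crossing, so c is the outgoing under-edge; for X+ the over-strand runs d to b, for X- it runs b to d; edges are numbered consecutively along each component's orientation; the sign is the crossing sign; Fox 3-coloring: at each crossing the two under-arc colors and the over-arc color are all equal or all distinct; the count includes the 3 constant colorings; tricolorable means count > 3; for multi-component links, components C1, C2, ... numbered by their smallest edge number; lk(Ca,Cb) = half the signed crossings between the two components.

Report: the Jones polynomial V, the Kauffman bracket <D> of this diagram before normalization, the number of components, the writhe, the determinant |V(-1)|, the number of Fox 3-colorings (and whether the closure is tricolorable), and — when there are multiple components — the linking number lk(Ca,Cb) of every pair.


V = 1
<D> = A^-6 (w = -2)
1 component over 8 crossings, w = -2
3 Fox colorings among 3^8, |V(-1)| = 1: not tricolorable
why: w = -2 shifts under R1 moves; the (-A^3)^(2) factor cancels that in V


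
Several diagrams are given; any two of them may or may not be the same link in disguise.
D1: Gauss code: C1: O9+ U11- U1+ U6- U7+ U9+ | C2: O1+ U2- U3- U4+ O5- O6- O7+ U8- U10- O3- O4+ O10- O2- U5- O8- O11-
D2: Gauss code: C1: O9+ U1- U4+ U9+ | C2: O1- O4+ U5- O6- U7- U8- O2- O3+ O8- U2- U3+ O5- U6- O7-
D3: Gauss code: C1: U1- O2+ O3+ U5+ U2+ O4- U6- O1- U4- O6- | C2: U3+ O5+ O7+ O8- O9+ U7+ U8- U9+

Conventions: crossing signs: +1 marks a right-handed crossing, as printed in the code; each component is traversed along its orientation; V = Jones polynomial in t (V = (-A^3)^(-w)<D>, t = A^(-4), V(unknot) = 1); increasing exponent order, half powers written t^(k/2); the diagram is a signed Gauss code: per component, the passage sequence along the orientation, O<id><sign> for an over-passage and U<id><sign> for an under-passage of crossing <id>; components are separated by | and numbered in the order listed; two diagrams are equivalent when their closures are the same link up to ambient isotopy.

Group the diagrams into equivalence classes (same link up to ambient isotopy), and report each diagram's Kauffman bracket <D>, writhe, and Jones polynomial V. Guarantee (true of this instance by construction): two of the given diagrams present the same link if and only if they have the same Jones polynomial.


equivalence classes: {D1, D2} | {D3}
D1 (bracket A^-7 + A^-3 + A - A^9; 11 crossings at w = -3): V = t^(-9/2) - t^(-5/2) - t^(-3/2) - t^(-1/2)
V(D2) = t^(-9/2) - t^(-5/2) - t^(-3/2) - t^(-1/2)  [9 crossings, <D> = A^-7 + A^-3 + A - A^9, w = -3]
V(D3) = t^(-7/2) - t^(-5/2) + t^(-3/2) - 2t^(-1/2) - t^(3/2)  (w +1, c 9, <D> = A^-3 + 2A^5 - A^9 + A^13 - A^17)
observation: V(t) takes 2 values over 3 diagrams, fixing the grouping


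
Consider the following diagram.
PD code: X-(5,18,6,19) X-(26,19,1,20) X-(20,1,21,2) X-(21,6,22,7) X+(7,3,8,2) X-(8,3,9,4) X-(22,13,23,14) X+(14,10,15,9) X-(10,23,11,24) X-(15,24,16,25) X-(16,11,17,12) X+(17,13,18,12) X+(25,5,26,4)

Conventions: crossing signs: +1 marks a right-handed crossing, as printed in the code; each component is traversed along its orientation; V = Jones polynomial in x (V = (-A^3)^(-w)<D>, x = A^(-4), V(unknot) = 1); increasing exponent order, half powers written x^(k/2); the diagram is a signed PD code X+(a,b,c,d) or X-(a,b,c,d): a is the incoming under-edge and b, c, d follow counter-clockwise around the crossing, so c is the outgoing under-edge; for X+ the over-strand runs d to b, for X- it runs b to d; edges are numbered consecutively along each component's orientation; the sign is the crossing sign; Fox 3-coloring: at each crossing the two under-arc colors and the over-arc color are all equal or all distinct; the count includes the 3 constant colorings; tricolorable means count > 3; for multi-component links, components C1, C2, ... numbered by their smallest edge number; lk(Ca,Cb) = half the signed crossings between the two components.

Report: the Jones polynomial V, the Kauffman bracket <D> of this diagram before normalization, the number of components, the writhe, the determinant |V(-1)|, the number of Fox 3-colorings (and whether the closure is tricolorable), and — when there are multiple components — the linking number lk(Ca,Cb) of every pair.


Jones polynomial: V(x) = -x^-8 + x^-7 - 2x^-6 + 3x^-5 - 2x^-4 + 3x^-3 - 2x^-2 + x^-1
<D> = -A^-11 + 2A^-7 - 3A^-3 + 2A - 3A^5 + 2A^9 - A^13 + A^17; writhe -5
components 1, writhe -5 (13 crossings)
3-colorings: 9 of 3^13, det 15 — tricolorable
note: |V(-1)| = 15: so tricolorable, since 3 divides 15


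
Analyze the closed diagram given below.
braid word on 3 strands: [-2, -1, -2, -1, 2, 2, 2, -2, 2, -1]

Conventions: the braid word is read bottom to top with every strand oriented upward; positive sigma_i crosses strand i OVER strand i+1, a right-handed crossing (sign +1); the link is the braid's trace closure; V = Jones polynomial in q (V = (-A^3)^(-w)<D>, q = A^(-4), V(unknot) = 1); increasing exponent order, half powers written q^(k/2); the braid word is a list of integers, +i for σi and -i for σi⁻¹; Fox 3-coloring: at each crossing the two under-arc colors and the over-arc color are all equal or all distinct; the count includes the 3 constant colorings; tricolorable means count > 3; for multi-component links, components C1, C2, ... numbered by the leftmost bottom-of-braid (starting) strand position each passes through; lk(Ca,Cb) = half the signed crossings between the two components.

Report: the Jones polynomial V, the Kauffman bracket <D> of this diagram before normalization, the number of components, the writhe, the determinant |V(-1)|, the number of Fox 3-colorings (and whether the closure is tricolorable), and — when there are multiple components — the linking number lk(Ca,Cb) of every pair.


V(q) = q^-4 + q^-2 + 2
bracket: 2A^-6 + A^2 + A^10, w = -2
3 components, writhe -2, over 10 crossings
lk(C1,C2) = -1
linking number lk(C1,C3) = +1
lk(C2,C3): -1
det 4, colorings 3 of 3^10 — not tricolorable
observation: w = -2 (over 10 crossings) is diagram-only; (-A^3)^(2) removes it from V


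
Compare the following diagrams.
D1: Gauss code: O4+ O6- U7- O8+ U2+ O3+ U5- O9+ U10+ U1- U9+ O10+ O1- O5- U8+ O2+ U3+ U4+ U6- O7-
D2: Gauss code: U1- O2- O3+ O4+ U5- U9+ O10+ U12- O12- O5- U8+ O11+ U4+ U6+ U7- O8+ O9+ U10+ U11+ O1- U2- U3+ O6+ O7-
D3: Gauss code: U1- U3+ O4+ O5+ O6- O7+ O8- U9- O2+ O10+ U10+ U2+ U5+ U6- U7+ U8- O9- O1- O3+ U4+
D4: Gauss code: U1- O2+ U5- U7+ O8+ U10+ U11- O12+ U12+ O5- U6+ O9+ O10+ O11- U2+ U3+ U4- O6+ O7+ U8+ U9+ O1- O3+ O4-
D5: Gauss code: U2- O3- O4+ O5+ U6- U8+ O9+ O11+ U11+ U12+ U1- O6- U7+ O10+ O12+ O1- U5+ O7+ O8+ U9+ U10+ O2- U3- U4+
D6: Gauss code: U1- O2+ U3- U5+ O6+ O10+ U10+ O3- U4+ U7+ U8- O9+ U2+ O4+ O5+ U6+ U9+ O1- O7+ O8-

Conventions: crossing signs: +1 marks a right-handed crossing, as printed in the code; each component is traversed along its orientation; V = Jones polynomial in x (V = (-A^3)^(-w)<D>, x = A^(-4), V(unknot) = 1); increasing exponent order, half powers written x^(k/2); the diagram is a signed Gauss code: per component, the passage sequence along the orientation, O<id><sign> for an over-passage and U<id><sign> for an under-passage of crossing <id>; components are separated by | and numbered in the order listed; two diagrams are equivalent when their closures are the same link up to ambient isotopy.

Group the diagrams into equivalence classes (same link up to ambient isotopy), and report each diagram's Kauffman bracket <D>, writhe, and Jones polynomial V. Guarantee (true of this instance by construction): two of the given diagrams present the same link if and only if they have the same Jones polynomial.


equivalence classes: {D1} | {D2, D4, D5, D6} | {D3}
D1 (bracket -A^-10 + A^-6 + A^2; 10 crossings at w = +2): V = x + x^3 - x^4
V(D2) = x - x^2 + 2x^3 - x^4 + x^5 - x^6  [12 crossings, <D> = -A^-18 + A^-14 - A^-10 + 2A^-6 - A^-2 + A^2, w = +2]
D3 (bracket A^6; 10 crossings at w = +2): V = 1
D4 (bracket -A^-12 + A^-8 - A^-4 + 2 - A^4 + A^8; 12 crossings at w = +4): V = x - x^2 + 2x^3 - x^4 + x^5 - x^6
V(D5) = x - x^2 + 2x^3 - x^4 + x^5 - x^6  [12 crossings, <D> = -A^-12 + A^-8 - A^-4 + 2 - A^4 + A^8, w = +4]
V(D6) = x - x^2 + 2x^3 - x^4 + x^5 - x^6  [10 crossings, <D> = -A^-12 + A^-8 - A^-4 + 2 - A^4 + A^8, w = +4]
key observation: 3 classes among 6 diagrams; unequal V(x) rules out equality


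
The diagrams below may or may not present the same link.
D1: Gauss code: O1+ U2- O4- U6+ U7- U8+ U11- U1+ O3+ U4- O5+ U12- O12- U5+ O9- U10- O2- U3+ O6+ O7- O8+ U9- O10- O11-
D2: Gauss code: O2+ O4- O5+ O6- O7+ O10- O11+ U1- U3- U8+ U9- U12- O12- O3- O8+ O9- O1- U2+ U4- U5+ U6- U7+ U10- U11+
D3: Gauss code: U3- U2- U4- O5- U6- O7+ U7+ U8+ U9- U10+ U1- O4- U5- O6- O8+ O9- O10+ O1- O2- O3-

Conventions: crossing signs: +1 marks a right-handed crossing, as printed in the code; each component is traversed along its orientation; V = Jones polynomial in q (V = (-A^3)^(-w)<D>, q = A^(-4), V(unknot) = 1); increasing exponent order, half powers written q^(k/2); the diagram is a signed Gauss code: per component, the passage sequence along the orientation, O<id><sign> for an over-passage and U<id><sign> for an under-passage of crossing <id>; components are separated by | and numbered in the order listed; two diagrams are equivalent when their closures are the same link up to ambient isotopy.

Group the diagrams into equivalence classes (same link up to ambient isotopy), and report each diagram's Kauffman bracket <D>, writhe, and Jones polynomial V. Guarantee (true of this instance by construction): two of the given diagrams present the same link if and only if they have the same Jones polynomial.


equivalence classes: {D1} | {D2} | {D3}
D1 (bracket A^-10 - A^-6 + 2A^-2 - 2A^2 + 2A^6 - 2A^10 + A^14; 12 crossings at w = -2): V = q^-5 - 2q^-4 + 2q^-3 - 2q^-2 + 2q^-1 - 1 + q
D2 (bracket A^-6; 12 crossings at w = -2): V = 1
V(D3) = -q^-4 + q^-3 + q^-1  [10 crossings, <D> = A^-8 + 1 - A^4, w = -4]
key observation: comparing 3 Jones polynomials yields 3 groups


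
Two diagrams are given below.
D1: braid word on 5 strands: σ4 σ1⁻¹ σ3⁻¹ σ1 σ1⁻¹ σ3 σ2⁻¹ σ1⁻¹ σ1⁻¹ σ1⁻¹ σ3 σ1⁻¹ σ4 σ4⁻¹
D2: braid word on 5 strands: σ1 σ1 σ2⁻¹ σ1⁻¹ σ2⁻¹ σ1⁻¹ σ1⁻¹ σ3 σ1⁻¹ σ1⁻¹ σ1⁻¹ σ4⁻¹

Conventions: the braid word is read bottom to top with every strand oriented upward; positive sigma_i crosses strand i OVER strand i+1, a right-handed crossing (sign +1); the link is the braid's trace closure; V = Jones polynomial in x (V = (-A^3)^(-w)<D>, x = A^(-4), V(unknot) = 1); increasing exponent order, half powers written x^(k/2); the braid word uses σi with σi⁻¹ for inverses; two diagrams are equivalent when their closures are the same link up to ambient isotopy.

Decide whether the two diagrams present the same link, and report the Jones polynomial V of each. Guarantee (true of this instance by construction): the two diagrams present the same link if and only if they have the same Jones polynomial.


equivalent: yes
V(D1) = -x^-7 + x^-6 - x^-5 + x^-4 + x^-2  (w -4, c 14, <D> = A^-4 + A^4 - A^8 + A^12 - A^16)
V(D2) = -x^-7 + x^-6 - x^-5 + x^-4 + x^-2  (w -6, c 12, <D> = A^-10 + A^-2 - A^2 + A^6 - A^10)
why: all 2 diagrams share one V(x), hence one class


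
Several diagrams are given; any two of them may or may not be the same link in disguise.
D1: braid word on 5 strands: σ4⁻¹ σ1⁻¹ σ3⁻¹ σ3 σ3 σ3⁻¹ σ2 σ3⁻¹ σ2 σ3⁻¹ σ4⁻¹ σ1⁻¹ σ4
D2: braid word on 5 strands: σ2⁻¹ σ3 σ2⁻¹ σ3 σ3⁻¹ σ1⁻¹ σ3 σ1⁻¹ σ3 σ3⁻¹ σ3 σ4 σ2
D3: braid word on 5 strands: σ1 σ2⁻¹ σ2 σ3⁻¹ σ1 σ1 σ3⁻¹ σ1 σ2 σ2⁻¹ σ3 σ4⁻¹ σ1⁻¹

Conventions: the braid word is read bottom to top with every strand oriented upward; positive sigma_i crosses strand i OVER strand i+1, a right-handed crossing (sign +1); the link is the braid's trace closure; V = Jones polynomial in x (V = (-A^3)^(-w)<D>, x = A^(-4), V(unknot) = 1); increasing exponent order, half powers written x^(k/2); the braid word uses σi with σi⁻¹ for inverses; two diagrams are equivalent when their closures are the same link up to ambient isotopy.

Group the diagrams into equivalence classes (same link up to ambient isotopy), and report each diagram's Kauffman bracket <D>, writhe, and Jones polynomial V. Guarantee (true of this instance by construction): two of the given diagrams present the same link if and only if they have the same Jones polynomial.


equivalence classes: {D1} | {D2} | {D3}
D1 (bracket A^-15 - A^-11 + 2A^-7 - 2A^-3 + 2A - A^5 + A^9; 13 crossings at w = -3): V = -x^(-9/2) + x^(-7/2) - 2x^(-5/2) + 2x^(-3/2) - 2x^(-1/2) + x^(1/2) - x^(3/2)
V(D2) = -x^(-3/2) - 2x^(1/2) + x^(3/2) - x^(5/2) + x^(7/2)  [13 crossings, <D> = -A^-11 + A^-7 - A^-3 + 2A + A^9, w = +1]
V(D3) = -x^(1/2) - x^(3/2) - x^(5/2) + x^(9/2)  [13 crossings, <D> = -A^-15 + A^-7 + A^-3 + A, w = +1]
key observation: 3 values of V(x) split the 3 diagrams


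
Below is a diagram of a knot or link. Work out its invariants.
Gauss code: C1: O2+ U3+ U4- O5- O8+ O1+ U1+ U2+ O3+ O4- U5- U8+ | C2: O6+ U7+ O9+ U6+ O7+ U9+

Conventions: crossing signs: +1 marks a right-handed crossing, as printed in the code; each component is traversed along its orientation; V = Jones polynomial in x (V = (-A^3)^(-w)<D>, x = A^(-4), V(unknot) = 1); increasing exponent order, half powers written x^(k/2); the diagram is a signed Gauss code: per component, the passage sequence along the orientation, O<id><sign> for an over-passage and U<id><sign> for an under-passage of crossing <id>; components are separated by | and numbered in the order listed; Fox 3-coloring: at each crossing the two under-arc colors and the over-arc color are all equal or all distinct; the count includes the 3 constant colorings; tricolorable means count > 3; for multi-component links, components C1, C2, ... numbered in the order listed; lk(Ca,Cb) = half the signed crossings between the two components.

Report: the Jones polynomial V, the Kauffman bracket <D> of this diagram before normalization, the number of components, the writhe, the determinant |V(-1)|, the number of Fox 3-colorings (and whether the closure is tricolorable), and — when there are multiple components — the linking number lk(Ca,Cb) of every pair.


V = -x^(1/2) - x^(3/2) - x^(5/2) + x^(9/2)
<D> = -A^-3 + A^5 + A^9 + A^13 (w = +5)
2 components over 9 crossings, w = +5
lk(C1,C2): 0
27 Fox colorings among 3^9, |V(-1)| = 0: tricolorable
why: the span of V is 4, within the link bound 9 + 2 - 1


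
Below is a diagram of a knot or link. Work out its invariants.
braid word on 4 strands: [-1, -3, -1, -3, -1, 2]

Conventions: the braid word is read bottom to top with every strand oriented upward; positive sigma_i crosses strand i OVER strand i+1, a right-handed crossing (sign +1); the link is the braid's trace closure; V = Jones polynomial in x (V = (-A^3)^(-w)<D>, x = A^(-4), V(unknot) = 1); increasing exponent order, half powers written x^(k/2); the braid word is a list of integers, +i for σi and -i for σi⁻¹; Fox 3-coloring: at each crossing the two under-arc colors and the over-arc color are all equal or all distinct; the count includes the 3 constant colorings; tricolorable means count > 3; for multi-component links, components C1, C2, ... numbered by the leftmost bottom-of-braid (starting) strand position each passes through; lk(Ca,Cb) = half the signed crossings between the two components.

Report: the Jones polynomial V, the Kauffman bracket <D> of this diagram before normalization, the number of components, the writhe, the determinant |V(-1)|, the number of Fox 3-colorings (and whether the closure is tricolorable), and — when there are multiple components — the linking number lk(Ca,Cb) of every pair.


Jones polynomial: V(x) = x^(-13/2) - x^(-11/2) + x^(-9/2) - 2x^(-7/2) - x^(-3/2)
<D> = -A^-6 - 2A^2 + A^6 - A^10 + A^14; writhe -4
components 2, writhe -4 (6 crossings)
linking number lk(C1,C2) = -1
3-colorings: 9 of 3^6, det 6 — tricolorable
note: w = -4 (over 6 crossings) is diagram-only; (-A^3)^(4) removes it from V
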